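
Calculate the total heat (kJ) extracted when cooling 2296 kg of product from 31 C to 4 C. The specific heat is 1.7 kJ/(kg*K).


dT = 31 - (4) = 27 K
Q = m * cp * dT = 2296 * 1.7 * 27
Q = 105386 kJ

105386


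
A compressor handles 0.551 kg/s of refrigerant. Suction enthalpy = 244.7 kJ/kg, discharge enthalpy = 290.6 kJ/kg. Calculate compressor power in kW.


dh = 290.6 - 244.7 = 45.9 kJ/kg
W = m_dot * dh = 0.551 * 45.9 = 25.29 kW

25.29


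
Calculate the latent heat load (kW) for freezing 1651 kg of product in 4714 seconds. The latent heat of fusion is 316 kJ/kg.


Q_lat = m * h_fg / t
Q_lat = 1651 * 316 / 4714
Q_lat = 110.67 kW

110.67


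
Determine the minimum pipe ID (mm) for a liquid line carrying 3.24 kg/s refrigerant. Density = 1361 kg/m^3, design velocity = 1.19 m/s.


A = m_dot / (rho * v) = 3.24 / (1361 * 1.19) = 0.002000506301 m^2
d = sqrt(4*A/pi) * 1000
d = 50.5 mm

50.5


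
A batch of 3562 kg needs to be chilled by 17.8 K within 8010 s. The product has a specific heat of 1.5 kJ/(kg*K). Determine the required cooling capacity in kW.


Q = m * cp * dT / t
Q = 3562 * 1.5 * 17.8 / 8010
Q = 11.873 kW

11.873


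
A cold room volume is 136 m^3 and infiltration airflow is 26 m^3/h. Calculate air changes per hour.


ACH = flow / volume
ACH = 26 / 136
ACH = 0.191

0.191


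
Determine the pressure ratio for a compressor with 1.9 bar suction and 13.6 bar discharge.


PR = P_high / P_low
PR = 13.6 / 1.9
PR = 7.158

7.158


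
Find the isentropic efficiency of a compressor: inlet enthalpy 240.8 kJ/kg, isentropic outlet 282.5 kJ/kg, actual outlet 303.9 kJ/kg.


dh_ideal = 282.5 - 240.8 = 41.7 kJ/kg
dh_actual = 303.9 - 240.8 = 63.1 kJ/kg
eta_s = dh_ideal / dh_actual = 41.7 / 63.1
eta_s = 0.6609

0.6609


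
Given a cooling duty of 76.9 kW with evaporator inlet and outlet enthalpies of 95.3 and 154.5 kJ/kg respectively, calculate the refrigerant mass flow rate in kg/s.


dh = 154.5 - 95.3 = 59.2 kJ/kg
m_dot = Q / dh = 76.9 / 59.2 = 1.299 kg/s

1.299


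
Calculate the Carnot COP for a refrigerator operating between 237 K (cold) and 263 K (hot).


dT = 263 - 237 = 26 K
COP_carnot = T_cold / dT = 237 / 26
COP_carnot = 9.115

9.115


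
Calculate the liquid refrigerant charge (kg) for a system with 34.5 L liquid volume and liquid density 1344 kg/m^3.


Charge = V * rho / 1000
Charge = 34.5 * 1344 / 1000
Charge = 46.37 kg

46.37


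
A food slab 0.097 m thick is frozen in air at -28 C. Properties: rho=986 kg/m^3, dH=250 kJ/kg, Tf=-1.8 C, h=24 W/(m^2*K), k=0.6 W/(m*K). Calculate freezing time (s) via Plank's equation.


dT = -1.8 - (-28) = 26.2 K
term1 = a/(2h) = 0.097/(2*24) = 0.002020833333
term2 = a^2/(8k) = 0.097^2/(8*0.6) = 0.001960208333
t = rho*dH*1000/dT * (term1 + term2)
t = 986*250*1000/26.2 * (0.002020833333 + 0.001960208333)
t = 37455 s

37455


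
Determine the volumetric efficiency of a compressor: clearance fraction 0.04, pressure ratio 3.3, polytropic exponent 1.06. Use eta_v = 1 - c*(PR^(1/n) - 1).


PR^(1/n) = 3.3^(1/1.06) = 3.08435312
eta_v = 1 - 0.04 * (3.08435312 - 1)
eta_v = 0.9166

0.9166


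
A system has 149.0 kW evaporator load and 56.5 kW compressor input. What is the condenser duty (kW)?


Q_cond = Q_evap + W
Q_cond = 149.0 + 56.5
Q_cond = 205.5 kW

205.5


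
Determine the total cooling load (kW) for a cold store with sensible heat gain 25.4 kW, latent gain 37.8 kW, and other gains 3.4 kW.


Q_total = Q_s + Q_l + Q_misc
Q_total = 25.4 + 37.8 + 3.4
Q_total = 66.6 kW

66.6


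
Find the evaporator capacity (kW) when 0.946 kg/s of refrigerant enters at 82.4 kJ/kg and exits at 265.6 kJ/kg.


dh = 265.6 - 82.4 = 183.2 kJ/kg
Q_evap = m_dot * dh = 0.946 * 183.2
Q_evap = 173.31 kW

173.31


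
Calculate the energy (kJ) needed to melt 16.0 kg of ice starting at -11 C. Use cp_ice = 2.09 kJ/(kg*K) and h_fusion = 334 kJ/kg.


Sensible heat = cp * dT = 2.09 * 11 = 22.99 kJ/kg
Total per kg = 22.99 + 334 = 356.99 kJ/kg
Q = m * total = 16.0 * 356.99
Q = 5711.8 kJ

5711.8


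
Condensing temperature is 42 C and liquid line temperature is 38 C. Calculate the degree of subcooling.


Subcooling = T_cond - T_liquid
Subcooling = 42 - 38
Subcooling = 4 K

4


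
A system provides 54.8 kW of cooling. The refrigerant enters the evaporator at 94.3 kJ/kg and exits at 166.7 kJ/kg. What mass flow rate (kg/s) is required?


dh = 166.7 - 94.3 = 72.4 kJ/kg
m_dot = Q / dh = 54.8 / 72.4 = 0.7569 kg/s

0.7569


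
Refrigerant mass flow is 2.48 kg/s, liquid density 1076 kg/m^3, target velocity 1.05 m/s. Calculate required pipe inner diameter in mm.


A = m_dot / (rho * v) = 2.48 / (1076 * 1.05) = 0.002195078775 m^2
d = sqrt(4*A/pi) * 1000
d = 52.9 mm

52.9


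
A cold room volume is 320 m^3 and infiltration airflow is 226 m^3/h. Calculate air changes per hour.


ACH = flow / volume
ACH = 226 / 320
ACH = 0.706

0.706


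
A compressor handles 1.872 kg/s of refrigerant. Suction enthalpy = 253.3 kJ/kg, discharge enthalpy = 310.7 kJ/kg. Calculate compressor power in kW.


dh = 310.7 - 253.3 = 57.4 kJ/kg
W = m_dot * dh = 1.872 * 57.4 = 107.45 kW

107.45


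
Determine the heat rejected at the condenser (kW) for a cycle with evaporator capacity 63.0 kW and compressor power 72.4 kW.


Q_cond = Q_evap + W
Q_cond = 63.0 + 72.4
Q_cond = 135.4 kW

135.4


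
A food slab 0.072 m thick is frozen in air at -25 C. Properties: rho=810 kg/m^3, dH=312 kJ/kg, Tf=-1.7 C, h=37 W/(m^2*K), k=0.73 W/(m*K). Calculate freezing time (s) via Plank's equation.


dT = -1.7 - (-25) = 23.3 K
term1 = a/(2h) = 0.072/(2*37) = 0.000972972973
term2 = a^2/(8k) = 0.072^2/(8*0.73) = 0.0008876712329
t = rho*dH*1000/dT * (term1 + term2)
t = 810*312*1000/23.3 * (0.000972972973 + 0.0008876712329)
t = 20181 s

20181


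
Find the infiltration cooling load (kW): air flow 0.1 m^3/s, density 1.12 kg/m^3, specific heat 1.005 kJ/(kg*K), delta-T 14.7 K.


Q = V_dot * rho * cp * dT
Q = 0.1 * 1.12 * 1.005 * 14.7
Q = 1.655 kW

1.655


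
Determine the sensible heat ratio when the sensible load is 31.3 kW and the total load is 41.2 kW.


SHR = Q_sensible / Q_total
SHR = 31.3 / 41.2
SHR = 0.76

0.76


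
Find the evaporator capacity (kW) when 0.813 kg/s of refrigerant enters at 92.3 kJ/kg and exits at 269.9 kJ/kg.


dh = 269.9 - 92.3 = 177.6 kJ/kg
Q_evap = m_dot * dh = 0.813 * 177.6
Q_evap = 144.39 kW

144.39


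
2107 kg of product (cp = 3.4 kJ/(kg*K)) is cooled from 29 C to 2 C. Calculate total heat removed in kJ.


dT = 29 - (2) = 27 K
Q = m * cp * dT = 2107 * 3.4 * 27
Q = 193423 kJ

193423


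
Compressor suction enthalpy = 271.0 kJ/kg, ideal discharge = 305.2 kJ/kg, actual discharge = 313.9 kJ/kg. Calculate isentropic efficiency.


dh_ideal = 305.2 - 271.0 = 34.2 kJ/kg
dh_actual = 313.9 - 271.0 = 42.9 kJ/kg
eta_s = dh_ideal / dh_actual = 34.2 / 42.9
eta_s = 0.7972

0.7972


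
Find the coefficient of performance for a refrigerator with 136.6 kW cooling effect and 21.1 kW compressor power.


COP = Q_evap / W
COP = 136.6 / 21.1
COP = 6.474

6.474


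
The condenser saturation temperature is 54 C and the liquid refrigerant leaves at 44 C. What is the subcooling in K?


Subcooling = T_cond - T_liquid
Subcooling = 54 - 44
Subcooling = 10 K

10


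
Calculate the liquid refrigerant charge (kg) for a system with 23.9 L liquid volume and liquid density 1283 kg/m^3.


Charge = V * rho / 1000
Charge = 23.9 * 1283 / 1000
Charge = 30.66 kg

30.66


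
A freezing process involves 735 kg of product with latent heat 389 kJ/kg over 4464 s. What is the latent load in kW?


Q_lat = m * h_fg / t
Q_lat = 735 * 389 / 4464
Q_lat = 64.05 kW

64.05


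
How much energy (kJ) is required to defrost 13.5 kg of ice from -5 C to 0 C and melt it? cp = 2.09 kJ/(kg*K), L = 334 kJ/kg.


Sensible heat = cp * dT = 2.09 * 5 = 10.45 kJ/kg
Total per kg = 10.45 + 334 = 344.45 kJ/kg
Q = m * total = 13.5 * 344.45
Q = 4650.1 kJ

4650.1


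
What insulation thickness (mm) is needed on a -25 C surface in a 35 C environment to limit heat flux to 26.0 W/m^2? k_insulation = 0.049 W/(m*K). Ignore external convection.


dT = 35 - (-25) = 60 K
thickness = k * dT / q_max * 1000
thickness = 0.049 * 60 / 26.0 * 1000
thickness = 113.1 mm

113.1


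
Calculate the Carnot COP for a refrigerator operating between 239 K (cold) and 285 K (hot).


dT = 285 - 239 = 46 K
COP_carnot = T_cold / dT = 239 / 46
COP_carnot = 5.196

5.196


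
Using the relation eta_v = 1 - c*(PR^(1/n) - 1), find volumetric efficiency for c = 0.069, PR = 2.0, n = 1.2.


PR^(1/n) = 2.0^(1/1.2) = 1.78179744
eta_v = 1 - 0.069 * (1.78179744 - 1)
eta_v = 0.9461

0.9461


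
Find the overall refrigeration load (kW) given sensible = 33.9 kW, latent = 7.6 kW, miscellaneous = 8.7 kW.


Q_total = Q_s + Q_l + Q_misc
Q_total = 33.9 + 7.6 + 8.7
Q_total = 50.2 kW

50.2


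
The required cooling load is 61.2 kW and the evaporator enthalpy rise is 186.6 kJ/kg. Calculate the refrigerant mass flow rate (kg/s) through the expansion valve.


m_dot = Q / dh
m_dot = 61.2 / 186.6
m_dot = 0.328 kg/s

0.328


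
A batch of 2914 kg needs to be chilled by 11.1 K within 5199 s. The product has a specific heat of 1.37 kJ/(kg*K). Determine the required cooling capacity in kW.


Q = m * cp * dT / t
Q = 2914 * 1.37 * 11.1 / 5199
Q = 8.523 kW

8.523


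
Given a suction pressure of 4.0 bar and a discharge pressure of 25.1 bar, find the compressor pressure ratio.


PR = P_high / P_low
PR = 25.1 / 4.0
PR = 6.275

6.275


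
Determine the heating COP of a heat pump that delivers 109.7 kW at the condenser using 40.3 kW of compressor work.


COP_hp = Q_cond / W
COP_hp = 109.7 / 40.3
COP_hp = 2.722

2.722


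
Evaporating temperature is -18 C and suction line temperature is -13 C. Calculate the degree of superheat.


Superheat = T_suction - T_evap
Superheat = -13 - (-18)
Superheat = 5 K

5


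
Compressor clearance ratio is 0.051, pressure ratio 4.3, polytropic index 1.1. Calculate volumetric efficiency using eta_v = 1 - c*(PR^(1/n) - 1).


PR^(1/n) = 4.3^(1/1.1) = 3.76600085
eta_v = 1 - 0.051 * (3.76600085 - 1)
eta_v = 0.8589

0.8589


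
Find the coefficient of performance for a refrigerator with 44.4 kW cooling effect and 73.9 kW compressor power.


COP = Q_evap / W
COP = 44.4 / 73.9
COP = 0.601

0.601


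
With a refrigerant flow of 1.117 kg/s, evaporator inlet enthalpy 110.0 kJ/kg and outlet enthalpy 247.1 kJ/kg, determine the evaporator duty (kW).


dh = 247.1 - 110.0 = 137.1 kJ/kg
Q_evap = m_dot * dh = 1.117 * 137.1
Q_evap = 153.14 kW

153.14


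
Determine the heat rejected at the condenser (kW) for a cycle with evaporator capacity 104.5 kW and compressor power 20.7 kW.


Q_cond = Q_evap + W
Q_cond = 104.5 + 20.7
Q_cond = 125.2 kW

125.2


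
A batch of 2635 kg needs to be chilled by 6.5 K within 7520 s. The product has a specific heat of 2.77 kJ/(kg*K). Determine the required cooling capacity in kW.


Q = m * cp * dT / t
Q = 2635 * 2.77 * 6.5 / 7520
Q = 6.309 kW

6.309


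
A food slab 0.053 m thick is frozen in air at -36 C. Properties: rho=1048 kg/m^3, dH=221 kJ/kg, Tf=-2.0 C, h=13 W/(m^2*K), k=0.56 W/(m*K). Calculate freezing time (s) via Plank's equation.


dT = -2.0 - (-36) = 34.0 K
term1 = a/(2h) = 0.053/(2*13) = 0.002038461538
term2 = a^2/(8k) = 0.053^2/(8*0.56) = 0.0006270089286
t = rho*dH*1000/dT * (term1 + term2)
t = 1048*221*1000/34.0 * (0.002038461538 + 0.0006270089286)
t = 18157 s

18157


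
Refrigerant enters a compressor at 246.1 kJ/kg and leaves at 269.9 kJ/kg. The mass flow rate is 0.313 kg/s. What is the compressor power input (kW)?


dh = 269.9 - 246.1 = 23.8 kJ/kg
W = m_dot * dh = 0.313 * 23.8 = 7.45 kW

7.45


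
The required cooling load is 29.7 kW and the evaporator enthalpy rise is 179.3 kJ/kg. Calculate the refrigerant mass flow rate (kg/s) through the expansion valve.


m_dot = Q / dh
m_dot = 29.7 / 179.3
m_dot = 0.1656 kg/s

0.1656


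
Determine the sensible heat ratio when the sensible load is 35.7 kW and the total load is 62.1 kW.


SHR = Q_sensible / Q_total
SHR = 35.7 / 62.1
SHR = 0.575

0.575


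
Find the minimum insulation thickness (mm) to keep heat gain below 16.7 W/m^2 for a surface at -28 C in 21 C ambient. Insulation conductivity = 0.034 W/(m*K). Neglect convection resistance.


dT = 21 - (-28) = 49 K
thickness = k * dT / q_max * 1000
thickness = 0.034 * 49 / 16.7 * 1000
thickness = 99.8 mm

99.8


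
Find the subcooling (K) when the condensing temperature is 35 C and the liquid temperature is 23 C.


Subcooling = T_cond - T_liquid
Subcooling = 35 - 23
Subcooling = 12 K

12


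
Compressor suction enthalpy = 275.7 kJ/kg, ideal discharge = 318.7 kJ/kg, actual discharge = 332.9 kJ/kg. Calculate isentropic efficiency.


dh_ideal = 318.7 - 275.7 = 43.0 kJ/kg
dh_actual = 332.9 - 275.7 = 57.2 kJ/kg
eta_s = dh_ideal / dh_actual = 43.0 / 57.2
eta_s = 0.7517

0.7517


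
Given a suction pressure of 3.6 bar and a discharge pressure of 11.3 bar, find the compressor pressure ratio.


PR = P_high / P_low
PR = 11.3 / 3.6
PR = 3.139

3.139


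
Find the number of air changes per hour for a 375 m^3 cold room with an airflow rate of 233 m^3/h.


ACH = flow / volume
ACH = 233 / 375
ACH = 0.621

0.621


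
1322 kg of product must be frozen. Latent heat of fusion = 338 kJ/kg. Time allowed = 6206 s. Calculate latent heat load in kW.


Q_lat = m * h_fg / t
Q_lat = 1322 * 338 / 6206
Q_lat = 72.0 kW

72.0


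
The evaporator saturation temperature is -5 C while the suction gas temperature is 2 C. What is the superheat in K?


Superheat = T_suction - T_evap
Superheat = 2 - (-5)
Superheat = 7 K

7


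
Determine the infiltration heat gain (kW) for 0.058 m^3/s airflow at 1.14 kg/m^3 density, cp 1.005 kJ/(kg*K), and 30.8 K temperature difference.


Q = V_dot * rho * cp * dT
Q = 0.058 * 1.14 * 1.005 * 30.8
Q = 2.047 kW

2.047


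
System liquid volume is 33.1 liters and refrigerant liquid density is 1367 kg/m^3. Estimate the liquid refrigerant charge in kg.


Charge = V * rho / 1000
Charge = 33.1 * 1367 / 1000
Charge = 45.25 kg

45.25


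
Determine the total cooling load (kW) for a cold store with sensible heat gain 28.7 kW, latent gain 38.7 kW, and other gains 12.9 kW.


Q_total = Q_s + Q_l + Q_misc
Q_total = 28.7 + 38.7 + 12.9
Q_total = 80.3 kW

80.3


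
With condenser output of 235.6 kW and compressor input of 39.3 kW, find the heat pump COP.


COP_hp = Q_cond / W
COP_hp = 235.6 / 39.3
COP_hp = 5.995

5.995


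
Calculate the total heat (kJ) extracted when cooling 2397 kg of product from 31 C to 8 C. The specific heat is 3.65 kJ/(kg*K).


dT = 31 - (8) = 23 K
Q = m * cp * dT = 2397 * 3.65 * 23
Q = 201228 kJ

201228


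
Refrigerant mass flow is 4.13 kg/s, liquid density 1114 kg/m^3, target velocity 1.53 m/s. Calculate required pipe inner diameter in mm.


A = m_dot / (rho * v) = 4.13 / (1114 * 1.53) = 0.002423111674 m^2
d = sqrt(4*A/pi) * 1000
d = 55.5 mm

55.5


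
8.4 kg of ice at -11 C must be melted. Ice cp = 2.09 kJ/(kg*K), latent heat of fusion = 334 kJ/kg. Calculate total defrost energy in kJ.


Sensible heat = cp * dT = 2.09 * 11 = 22.99 kJ/kg
Total per kg = 22.99 + 334 = 356.99 kJ/kg
Q = m * total = 8.4 * 356.99
Q = 2998.7 kJ

2998.7


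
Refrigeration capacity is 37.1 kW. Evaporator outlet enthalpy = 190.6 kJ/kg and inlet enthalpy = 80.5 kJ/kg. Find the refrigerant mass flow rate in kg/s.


dh = 190.6 - 80.5 = 110.1 kJ/kg
m_dot = Q / dh = 37.1 / 110.1 = 0.337 kg/s

0.337


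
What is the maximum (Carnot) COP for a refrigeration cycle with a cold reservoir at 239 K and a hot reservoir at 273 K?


dT = 273 - 239 = 34 K
COP_carnot = T_cold / dT = 239 / 34
COP_carnot = 7.029

7.029


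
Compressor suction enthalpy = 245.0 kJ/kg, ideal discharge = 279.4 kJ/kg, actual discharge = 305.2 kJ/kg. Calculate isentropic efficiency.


dh_ideal = 279.4 - 245.0 = 34.4 kJ/kg
dh_actual = 305.2 - 245.0 = 60.2 kJ/kg
eta_s = dh_ideal / dh_actual = 34.4 / 60.2
eta_s = 0.5714

0.5714


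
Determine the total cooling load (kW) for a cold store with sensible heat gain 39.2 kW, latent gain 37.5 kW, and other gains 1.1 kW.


Q_total = Q_s + Q_l + Q_misc
Q_total = 39.2 + 37.5 + 1.1
Q_total = 77.8 kW

77.8


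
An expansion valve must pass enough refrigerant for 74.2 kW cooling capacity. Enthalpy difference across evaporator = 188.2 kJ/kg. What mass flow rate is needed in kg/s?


m_dot = Q / dh
m_dot = 74.2 / 188.2
m_dot = 0.3943 kg/s

0.3943


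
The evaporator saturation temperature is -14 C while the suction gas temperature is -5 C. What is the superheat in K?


Superheat = T_suction - T_evap
Superheat = -5 - (-14)
Superheat = 9 K

9


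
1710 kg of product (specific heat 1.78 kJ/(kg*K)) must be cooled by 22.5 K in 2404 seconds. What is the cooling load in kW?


Q = m * cp * dT / t
Q = 1710 * 1.78 * 22.5 / 2404
Q = 28.488 kW

28.488


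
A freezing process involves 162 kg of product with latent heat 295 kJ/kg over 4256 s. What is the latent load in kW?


Q_lat = m * h_fg / t
Q_lat = 162 * 295 / 4256
Q_lat = 11.23 kW

11.23


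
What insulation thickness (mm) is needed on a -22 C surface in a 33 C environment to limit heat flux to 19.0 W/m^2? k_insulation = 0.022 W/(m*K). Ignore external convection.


dT = 33 - (-22) = 55 K
thickness = k * dT / q_max * 1000
thickness = 0.022 * 55 / 19.0 * 1000
thickness = 63.7 mm

63.7


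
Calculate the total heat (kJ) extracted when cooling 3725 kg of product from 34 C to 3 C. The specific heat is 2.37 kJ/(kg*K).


dT = 34 - (3) = 31 K
Q = m * cp * dT = 3725 * 2.37 * 31
Q = 273676 kJ

273676


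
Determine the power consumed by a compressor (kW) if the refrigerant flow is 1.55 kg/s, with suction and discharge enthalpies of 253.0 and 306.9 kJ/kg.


dh = 306.9 - 253.0 = 53.9 kJ/kg
W = m_dot * dh = 1.55 * 53.9 = 83.55 kW

83.55


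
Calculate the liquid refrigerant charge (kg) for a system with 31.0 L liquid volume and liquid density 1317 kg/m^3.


Charge = V * rho / 1000
Charge = 31.0 * 1317 / 1000
Charge = 40.83 kg

40.83


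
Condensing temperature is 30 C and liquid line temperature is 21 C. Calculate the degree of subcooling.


Subcooling = T_cond - T_liquid
Subcooling = 30 - 21
Subcooling = 9 K

9


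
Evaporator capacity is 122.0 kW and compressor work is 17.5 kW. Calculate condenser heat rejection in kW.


Q_cond = Q_evap + W
Q_cond = 122.0 + 17.5
Q_cond = 139.5 kW

139.5


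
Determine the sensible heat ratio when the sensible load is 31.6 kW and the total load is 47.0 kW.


SHR = Q_sensible / Q_total
SHR = 31.6 / 47.0
SHR = 0.672

0.672


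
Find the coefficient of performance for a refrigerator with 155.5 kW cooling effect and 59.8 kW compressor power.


COP = Q_evap / W
COP = 155.5 / 59.8
COP = 2.6

2.6


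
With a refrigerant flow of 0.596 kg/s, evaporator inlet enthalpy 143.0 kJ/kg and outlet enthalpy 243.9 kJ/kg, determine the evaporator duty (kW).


dh = 243.9 - 143.0 = 100.9 kJ/kg
Q_evap = m_dot * dh = 0.596 * 100.9
Q_evap = 60.14 kW

60.14


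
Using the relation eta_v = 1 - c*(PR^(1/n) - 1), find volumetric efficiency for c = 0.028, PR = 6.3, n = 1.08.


PR^(1/n) = 6.3^(1/1.08) = 5.49705571
eta_v = 1 - 0.028 * (5.49705571 - 1)
eta_v = 0.8741

0.8741


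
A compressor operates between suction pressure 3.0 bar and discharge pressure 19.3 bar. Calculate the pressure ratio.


PR = P_high / P_low
PR = 19.3 / 3.0
PR = 6.433

6.433


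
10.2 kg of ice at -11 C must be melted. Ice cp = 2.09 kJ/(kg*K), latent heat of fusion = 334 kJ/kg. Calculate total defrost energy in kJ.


Sensible heat = cp * dT = 2.09 * 11 = 22.99 kJ/kg
Total per kg = 22.99 + 334 = 356.99 kJ/kg
Q = m * total = 10.2 * 356.99
Q = 3641.3 kJ

3641.3


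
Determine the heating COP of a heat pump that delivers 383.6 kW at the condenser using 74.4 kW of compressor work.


COP_hp = Q_cond / W
COP_hp = 383.6 / 74.4
COP_hp = 5.156

5.156


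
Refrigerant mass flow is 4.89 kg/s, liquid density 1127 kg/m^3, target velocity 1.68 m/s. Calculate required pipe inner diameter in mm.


A = m_dot / (rho * v) = 4.89 / (1127 * 1.68) = 0.002582710103 m^2
d = sqrt(4*A/pi) * 1000
d = 57.3 mm

57.3


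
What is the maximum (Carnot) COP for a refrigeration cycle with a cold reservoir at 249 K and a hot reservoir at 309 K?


dT = 309 - 249 = 60 K
COP_carnot = T_cold / dT = 249 / 60
COP_carnot = 4.15

4.15


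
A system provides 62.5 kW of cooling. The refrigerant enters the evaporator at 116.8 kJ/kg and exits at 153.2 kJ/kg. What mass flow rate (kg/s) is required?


dh = 153.2 - 116.8 = 36.4 kJ/kg
m_dot = Q / dh = 62.5 / 36.4 = 1.717 kg/s

1.717


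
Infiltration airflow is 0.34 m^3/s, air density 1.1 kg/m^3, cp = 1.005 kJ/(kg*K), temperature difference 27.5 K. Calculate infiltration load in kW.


Q = V_dot * rho * cp * dT
Q = 0.34 * 1.1 * 1.005 * 27.5
Q = 10.336 kW

10.336


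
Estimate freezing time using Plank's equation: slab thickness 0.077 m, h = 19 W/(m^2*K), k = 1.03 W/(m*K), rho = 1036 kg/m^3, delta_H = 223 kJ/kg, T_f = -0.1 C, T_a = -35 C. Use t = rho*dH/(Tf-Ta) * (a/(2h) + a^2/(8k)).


dT = -0.1 - (-35) = 34.9 K
term1 = a/(2h) = 0.077/(2*19) = 0.002026315789
term2 = a^2/(8k) = 0.077^2/(8*1.03) = 0.000719538835
t = rho*dH*1000/dT * (term1 + term2)
t = 1036*223*1000/34.9 * (0.002026315789 + 0.000719538835)
t = 18177 s

18177


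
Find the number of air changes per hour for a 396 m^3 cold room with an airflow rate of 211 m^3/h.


ACH = flow / volume
ACH = 211 / 396
ACH = 0.533

0.533


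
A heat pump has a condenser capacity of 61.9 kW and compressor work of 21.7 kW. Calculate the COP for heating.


COP_hp = Q_cond / W
COP_hp = 61.9 / 21.7
COP_hp = 2.853

2.853


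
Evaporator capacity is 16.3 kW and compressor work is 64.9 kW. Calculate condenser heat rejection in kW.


Q_cond = Q_evap + W
Q_cond = 16.3 + 64.9
Q_cond = 81.2 kW

81.2


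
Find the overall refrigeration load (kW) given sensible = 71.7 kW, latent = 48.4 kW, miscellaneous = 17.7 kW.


Q_total = Q_s + Q_l + Q_misc
Q_total = 71.7 + 48.4 + 17.7
Q_total = 137.8 kW

137.8


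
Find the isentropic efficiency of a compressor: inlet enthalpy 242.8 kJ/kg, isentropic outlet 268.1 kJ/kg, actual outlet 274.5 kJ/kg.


dh_ideal = 268.1 - 242.8 = 25.3 kJ/kg
dh_actual = 274.5 - 242.8 = 31.7 kJ/kg
eta_s = dh_ideal / dh_actual = 25.3 / 31.7
eta_s = 0.7981

0.7981


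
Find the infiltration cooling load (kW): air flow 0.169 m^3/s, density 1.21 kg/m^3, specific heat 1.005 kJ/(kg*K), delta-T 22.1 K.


Q = V_dot * rho * cp * dT
Q = 0.169 * 1.21 * 1.005 * 22.1
Q = 4.542 kW

4.542


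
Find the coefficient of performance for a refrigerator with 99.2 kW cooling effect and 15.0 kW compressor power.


COP = Q_evap / W
COP = 99.2 / 15.0
COP = 6.613

6.613


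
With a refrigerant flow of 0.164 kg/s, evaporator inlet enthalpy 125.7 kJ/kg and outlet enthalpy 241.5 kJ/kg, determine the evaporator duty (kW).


dh = 241.5 - 125.7 = 115.8 kJ/kg
Q_evap = m_dot * dh = 0.164 * 115.8
Q_evap = 18.99 kW

18.99


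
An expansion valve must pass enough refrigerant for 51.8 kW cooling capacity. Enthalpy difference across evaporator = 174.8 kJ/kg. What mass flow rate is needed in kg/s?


m_dot = Q / dh
m_dot = 51.8 / 174.8
m_dot = 0.2963 kg/s

0.2963


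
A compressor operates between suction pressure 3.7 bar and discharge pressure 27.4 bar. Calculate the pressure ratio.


PR = P_high / P_low
PR = 27.4 / 3.7
PR = 7.405

7.405


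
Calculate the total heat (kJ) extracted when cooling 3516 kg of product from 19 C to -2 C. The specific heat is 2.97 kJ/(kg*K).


dT = 19 - (-2) = 21 K
Q = m * cp * dT = 3516 * 2.97 * 21
Q = 219293 kJ

219293


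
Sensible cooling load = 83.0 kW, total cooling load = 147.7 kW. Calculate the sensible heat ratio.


SHR = Q_sensible / Q_total
SHR = 83.0 / 147.7
SHR = 0.562

0.562


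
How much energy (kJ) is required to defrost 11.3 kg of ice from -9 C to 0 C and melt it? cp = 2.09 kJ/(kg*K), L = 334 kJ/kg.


Sensible heat = cp * dT = 2.09 * 9 = 18.81 kJ/kg
Total per kg = 18.81 + 334 = 352.81 kJ/kg
Q = m * total = 11.3 * 352.81
Q = 3986.8 kJ

3986.8


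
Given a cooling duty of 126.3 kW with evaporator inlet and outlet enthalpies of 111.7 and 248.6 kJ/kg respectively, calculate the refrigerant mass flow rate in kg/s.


dh = 248.6 - 111.7 = 136.9 kJ/kg
m_dot = Q / dh = 126.3 / 136.9 = 0.9226 kg/s

0.9226


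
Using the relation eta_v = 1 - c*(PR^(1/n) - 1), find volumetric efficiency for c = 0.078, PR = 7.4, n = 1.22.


PR^(1/n) = 7.4^(1/1.22) = 5.15804369
eta_v = 1 - 0.078 * (5.15804369 - 1)
eta_v = 0.6757

0.6757


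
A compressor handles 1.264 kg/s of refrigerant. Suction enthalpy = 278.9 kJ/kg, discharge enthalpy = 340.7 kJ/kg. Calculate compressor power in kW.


dh = 340.7 - 278.9 = 61.8 kJ/kg
W = m_dot * dh = 1.264 * 61.8 = 78.12 kW

78.12


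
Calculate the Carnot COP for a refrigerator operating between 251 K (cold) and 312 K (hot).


dT = 312 - 251 = 61 K
COP_carnot = T_cold / dT = 251 / 61
COP_carnot = 4.115

4.115


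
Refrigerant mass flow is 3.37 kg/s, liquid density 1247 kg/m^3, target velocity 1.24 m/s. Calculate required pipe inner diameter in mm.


A = m_dot / (rho * v) = 3.37 / (1247 * 1.24) = 0.002179424166 m^2
d = sqrt(4*A/pi) * 1000
d = 52.7 mm

52.7


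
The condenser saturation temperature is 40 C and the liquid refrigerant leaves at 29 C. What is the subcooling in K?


Subcooling = T_cond - T_liquid
Subcooling = 40 - 29
Subcooling = 11 K

11


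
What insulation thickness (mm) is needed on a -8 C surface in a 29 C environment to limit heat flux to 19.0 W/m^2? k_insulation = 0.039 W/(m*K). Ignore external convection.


dT = 29 - (-8) = 37 K
thickness = k * dT / q_max * 1000
thickness = 0.039 * 37 / 19.0 * 1000
thickness = 75.9 mm

75.9


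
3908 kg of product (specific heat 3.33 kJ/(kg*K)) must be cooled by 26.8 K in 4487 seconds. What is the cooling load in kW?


Q = m * cp * dT / t
Q = 3908 * 3.33 * 26.8 / 4487
Q = 77.728 kW

77.728


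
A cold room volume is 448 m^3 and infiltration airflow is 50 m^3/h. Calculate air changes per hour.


ACH = flow / volume
ACH = 50 / 448
ACH = 0.112

0.112


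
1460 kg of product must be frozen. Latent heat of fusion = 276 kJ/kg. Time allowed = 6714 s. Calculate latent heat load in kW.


Q_lat = m * h_fg / t
Q_lat = 1460 * 276 / 6714
Q_lat = 60.02 kW

60.02


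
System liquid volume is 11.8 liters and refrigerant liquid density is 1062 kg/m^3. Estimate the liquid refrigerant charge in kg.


Charge = V * rho / 1000
Charge = 11.8 * 1062 / 1000
Charge = 12.53 kg

12.53


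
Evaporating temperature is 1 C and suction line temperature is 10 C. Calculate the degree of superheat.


Superheat = T_suction - T_evap
Superheat = 10 - (1)
Superheat = 9 K

9


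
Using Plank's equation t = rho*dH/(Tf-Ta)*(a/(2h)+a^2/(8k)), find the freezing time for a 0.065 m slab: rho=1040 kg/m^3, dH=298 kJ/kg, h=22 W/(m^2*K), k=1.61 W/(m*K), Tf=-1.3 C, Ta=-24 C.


dT = -1.3 - (-24) = 22.7 K
term1 = a/(2h) = 0.065/(2*22) = 0.001477272727
term2 = a^2/(8k) = 0.065^2/(8*1.61) = 0.0003280279503
t = rho*dH*1000/dT * (term1 + term2)
t = 1040*298*1000/22.7 * (0.001477272727 + 0.0003280279503)
t = 24648 s

24648


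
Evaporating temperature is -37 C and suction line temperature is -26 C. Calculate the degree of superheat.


Superheat = T_suction - T_evap
Superheat = -26 - (-37)
Superheat = 11 K

11


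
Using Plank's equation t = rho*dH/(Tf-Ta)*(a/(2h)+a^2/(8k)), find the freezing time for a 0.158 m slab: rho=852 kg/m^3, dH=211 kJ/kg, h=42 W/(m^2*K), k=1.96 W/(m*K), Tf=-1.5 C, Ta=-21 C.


dT = -1.5 - (-21) = 19.5 K
term1 = a/(2h) = 0.158/(2*42) = 0.001880952381
term2 = a^2/(8k) = 0.158^2/(8*1.96) = 0.001592091837
t = rho*dH*1000/dT * (term1 + term2)
t = 852*211*1000/19.5 * (0.001880952381 + 0.001592091837)
t = 32018 s

32018


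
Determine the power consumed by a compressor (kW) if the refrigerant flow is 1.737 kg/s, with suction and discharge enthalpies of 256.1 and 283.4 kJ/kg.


dh = 283.4 - 256.1 = 27.3 kJ/kg
W = m_dot * dh = 1.737 * 27.3 = 47.42 kW

47.42


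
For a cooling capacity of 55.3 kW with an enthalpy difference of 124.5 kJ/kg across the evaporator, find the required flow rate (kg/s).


m_dot = Q / dh
m_dot = 55.3 / 124.5
m_dot = 0.4442 kg/s

0.4442


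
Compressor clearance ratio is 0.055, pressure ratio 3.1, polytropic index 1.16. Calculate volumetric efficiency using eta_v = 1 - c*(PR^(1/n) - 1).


PR^(1/n) = 3.1^(1/1.16) = 2.65208639
eta_v = 1 - 0.055 * (2.65208639 - 1)
eta_v = 0.9091

0.9091


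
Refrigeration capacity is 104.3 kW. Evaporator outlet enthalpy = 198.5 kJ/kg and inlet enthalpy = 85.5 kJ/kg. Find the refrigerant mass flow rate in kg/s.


dh = 198.5 - 85.5 = 113.0 kJ/kg
m_dot = Q / dh = 104.3 / 113.0 = 0.923 kg/s

0.923


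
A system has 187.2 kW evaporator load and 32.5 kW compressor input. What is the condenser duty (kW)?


Q_cond = Q_evap + W
Q_cond = 187.2 + 32.5
Q_cond = 219.7 kW

219.7


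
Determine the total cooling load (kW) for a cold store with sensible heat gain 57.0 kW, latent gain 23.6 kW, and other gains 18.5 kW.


Q_total = Q_s + Q_l + Q_misc
Q_total = 57.0 + 23.6 + 18.5
Q_total = 99.1 kW

99.1


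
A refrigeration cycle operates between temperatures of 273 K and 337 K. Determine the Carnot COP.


dT = 337 - 273 = 64 K
COP_carnot = T_cold / dT = 273 / 64
COP_carnot = 4.266

4.266


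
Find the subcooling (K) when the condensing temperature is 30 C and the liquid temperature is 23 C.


Subcooling = T_cond - T_liquid
Subcooling = 30 - 23
Subcooling = 7 K

7


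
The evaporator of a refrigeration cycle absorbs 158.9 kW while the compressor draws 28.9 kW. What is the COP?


COP = Q_evap / W
COP = 158.9 / 28.9
COP = 5.498

5.498


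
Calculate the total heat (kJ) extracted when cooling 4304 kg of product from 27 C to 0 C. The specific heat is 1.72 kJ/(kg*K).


dT = 27 - (0) = 27 K
Q = m * cp * dT = 4304 * 1.72 * 27
Q = 199878 kJ

199878


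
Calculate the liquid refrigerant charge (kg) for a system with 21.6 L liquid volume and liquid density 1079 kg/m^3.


Charge = V * rho / 1000
Charge = 21.6 * 1079 / 1000
Charge = 23.31 kg

23.31


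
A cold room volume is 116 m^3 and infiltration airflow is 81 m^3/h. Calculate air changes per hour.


ACH = flow / volume
ACH = 81 / 116
ACH = 0.698

0.698


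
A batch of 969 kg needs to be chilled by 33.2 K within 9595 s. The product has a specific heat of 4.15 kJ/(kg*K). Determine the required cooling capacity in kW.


Q = m * cp * dT / t
Q = 969 * 4.15 * 33.2 / 9595
Q = 13.914 kW

13.914


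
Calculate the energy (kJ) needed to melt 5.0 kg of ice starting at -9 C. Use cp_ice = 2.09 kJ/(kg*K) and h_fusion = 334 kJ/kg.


Sensible heat = cp * dT = 2.09 * 9 = 18.81 kJ/kg
Total per kg = 18.81 + 334 = 352.81 kJ/kg
Q = m * total = 5.0 * 352.81
Q = 1764.1 kJ

1764.1


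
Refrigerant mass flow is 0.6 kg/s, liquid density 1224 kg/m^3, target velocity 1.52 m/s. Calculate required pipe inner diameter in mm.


A = m_dot / (rho * v) = 0.6 / (1224 * 1.52) = 0.00032249742 m^2
d = sqrt(4*A/pi) * 1000
d = 20.3 mm

20.3


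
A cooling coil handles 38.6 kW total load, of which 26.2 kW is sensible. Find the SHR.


SHR = Q_sensible / Q_total
SHR = 26.2 / 38.6
SHR = 0.679

0.679


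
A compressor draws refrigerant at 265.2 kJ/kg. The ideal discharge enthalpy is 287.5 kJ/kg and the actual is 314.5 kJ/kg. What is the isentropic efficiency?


dh_ideal = 287.5 - 265.2 = 22.3 kJ/kg
dh_actual = 314.5 - 265.2 = 49.3 kJ/kg
eta_s = dh_ideal / dh_actual = 22.3 / 49.3
eta_s = 0.4523

0.4523


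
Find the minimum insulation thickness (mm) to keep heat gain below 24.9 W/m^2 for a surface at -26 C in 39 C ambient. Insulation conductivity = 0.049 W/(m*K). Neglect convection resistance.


dT = 39 - (-26) = 65 K
thickness = k * dT / q_max * 1000
thickness = 0.049 * 65 / 24.9 * 1000
thickness = 127.9 mm

127.9


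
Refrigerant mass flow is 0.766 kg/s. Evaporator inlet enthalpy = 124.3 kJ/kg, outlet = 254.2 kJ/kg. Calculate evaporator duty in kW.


dh = 254.2 - 124.3 = 129.9 kJ/kg
Q_evap = m_dot * dh = 0.766 * 129.9
Q_evap = 99.5 kW

99.5


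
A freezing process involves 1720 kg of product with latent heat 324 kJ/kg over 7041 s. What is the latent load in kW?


Q_lat = m * h_fg / t
Q_lat = 1720 * 324 / 7041
Q_lat = 79.15 kW

79.15


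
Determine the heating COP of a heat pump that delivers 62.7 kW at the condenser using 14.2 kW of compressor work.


COP_hp = Q_cond / W
COP_hp = 62.7 / 14.2
COP_hp = 4.415

4.415


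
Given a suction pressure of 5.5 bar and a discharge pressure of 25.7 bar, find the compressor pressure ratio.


PR = P_high / P_low
PR = 25.7 / 5.5
PR = 4.673

4.673


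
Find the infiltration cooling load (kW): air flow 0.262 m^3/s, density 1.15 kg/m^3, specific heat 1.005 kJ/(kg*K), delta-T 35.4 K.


Q = V_dot * rho * cp * dT
Q = 0.262 * 1.15 * 1.005 * 35.4
Q = 10.719 kW

10.719


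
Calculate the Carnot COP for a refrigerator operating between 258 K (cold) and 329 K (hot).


dT = 329 - 258 = 71 K
COP_carnot = T_cold / dT = 258 / 71
COP_carnot = 3.634

3.634


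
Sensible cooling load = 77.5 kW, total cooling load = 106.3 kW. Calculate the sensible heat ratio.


SHR = Q_sensible / Q_total
SHR = 77.5 / 106.3
SHR = 0.729

0.729


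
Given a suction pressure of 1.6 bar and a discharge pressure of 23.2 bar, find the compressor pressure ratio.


PR = P_high / P_low
PR = 23.2 / 1.6
PR = 14.5

14.5


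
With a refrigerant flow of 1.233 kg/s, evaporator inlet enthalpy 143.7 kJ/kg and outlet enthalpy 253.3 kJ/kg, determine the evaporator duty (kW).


dh = 253.3 - 143.7 = 109.6 kJ/kg
Q_evap = m_dot * dh = 1.233 * 109.6
Q_evap = 135.14 kW

135.14


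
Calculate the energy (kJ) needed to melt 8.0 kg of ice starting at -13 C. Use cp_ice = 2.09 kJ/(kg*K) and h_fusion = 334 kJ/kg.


Sensible heat = cp * dT = 2.09 * 13 = 27.17 kJ/kg
Total per kg = 27.17 + 334 = 361.17 kJ/kg
Q = m * total = 8.0 * 361.17
Q = 2889.4 kJ

2889.4


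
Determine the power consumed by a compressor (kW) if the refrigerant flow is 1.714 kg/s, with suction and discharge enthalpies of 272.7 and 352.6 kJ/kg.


dh = 352.6 - 272.7 = 79.9 kJ/kg
W = m_dot * dh = 1.714 * 79.9 = 136.95 kW

136.95


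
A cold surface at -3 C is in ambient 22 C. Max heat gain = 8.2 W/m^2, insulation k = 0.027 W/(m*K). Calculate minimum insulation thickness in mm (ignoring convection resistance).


dT = 22 - (-3) = 25 K
thickness = k * dT / q_max * 1000
thickness = 0.027 * 25 / 8.2 * 1000
thickness = 82.3 mm

82.3


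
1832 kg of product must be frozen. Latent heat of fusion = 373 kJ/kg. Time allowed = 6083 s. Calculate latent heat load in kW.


Q_lat = m * h_fg / t
Q_lat = 1832 * 373 / 6083
Q_lat = 112.34 kW

112.34


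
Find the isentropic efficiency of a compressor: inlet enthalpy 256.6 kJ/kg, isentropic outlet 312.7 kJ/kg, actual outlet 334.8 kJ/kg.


dh_ideal = 312.7 - 256.6 = 56.1 kJ/kg
dh_actual = 334.8 - 256.6 = 78.2 kJ/kg
eta_s = dh_ideal / dh_actual = 56.1 / 78.2
eta_s = 0.7174

0.7174


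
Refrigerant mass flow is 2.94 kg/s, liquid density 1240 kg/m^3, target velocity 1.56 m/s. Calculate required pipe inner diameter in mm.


A = m_dot / (rho * v) = 2.94 / (1240 * 1.56) = 0.001519851117 m^2
d = sqrt(4*A/pi) * 1000
d = 44.0 mm

44.0


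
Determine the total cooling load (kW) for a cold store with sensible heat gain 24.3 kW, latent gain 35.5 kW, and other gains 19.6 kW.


Q_total = Q_s + Q_l + Q_misc
Q_total = 24.3 + 35.5 + 19.6
Q_total = 79.4 kW

79.4


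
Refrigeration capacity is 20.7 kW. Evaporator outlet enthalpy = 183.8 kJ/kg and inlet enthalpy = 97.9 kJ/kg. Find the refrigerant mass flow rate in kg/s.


dh = 183.8 - 97.9 = 85.9 kJ/kg
m_dot = Q / dh = 20.7 / 85.9 = 0.241 kg/s

0.241


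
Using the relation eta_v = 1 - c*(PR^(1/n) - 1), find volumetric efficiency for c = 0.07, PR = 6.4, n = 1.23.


PR^(1/n) = 6.4^(1/1.23) = 4.52304463
eta_v = 1 - 0.07 * (4.52304463 - 1)
eta_v = 0.7534

0.7534


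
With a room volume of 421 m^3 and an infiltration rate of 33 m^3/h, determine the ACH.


ACH = flow / volume
ACH = 33 / 421
ACH = 0.078

0.078


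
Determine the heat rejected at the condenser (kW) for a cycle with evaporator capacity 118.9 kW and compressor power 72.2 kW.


Q_cond = Q_evap + W
Q_cond = 118.9 + 72.2
Q_cond = 191.1 kW

191.1


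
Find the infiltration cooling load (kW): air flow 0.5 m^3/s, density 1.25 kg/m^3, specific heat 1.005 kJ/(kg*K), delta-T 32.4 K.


Q = V_dot * rho * cp * dT
Q = 0.5 * 1.25 * 1.005 * 32.4
Q = 20.351 kW

20.351


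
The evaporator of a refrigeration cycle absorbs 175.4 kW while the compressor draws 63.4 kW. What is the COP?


COP = Q_evap / W
COP = 175.4 / 63.4
COP = 2.767

2.767


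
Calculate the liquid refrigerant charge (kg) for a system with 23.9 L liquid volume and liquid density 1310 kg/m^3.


Charge = V * rho / 1000
Charge = 23.9 * 1310 / 1000
Charge = 31.31 kg

31.31


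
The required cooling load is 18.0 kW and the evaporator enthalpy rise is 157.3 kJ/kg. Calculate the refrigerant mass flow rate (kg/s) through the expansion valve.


m_dot = Q / dh
m_dot = 18.0 / 157.3
m_dot = 0.1144 kg/s

0.1144


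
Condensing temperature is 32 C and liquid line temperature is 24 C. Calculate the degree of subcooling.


Subcooling = T_cond - T_liquid
Subcooling = 32 - 24
Subcooling = 8 K

8


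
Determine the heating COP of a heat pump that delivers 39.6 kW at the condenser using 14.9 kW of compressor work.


COP_hp = Q_cond / W
COP_hp = 39.6 / 14.9
COP_hp = 2.658

2.658


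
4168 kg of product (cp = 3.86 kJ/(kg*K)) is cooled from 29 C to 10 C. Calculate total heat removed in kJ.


dT = 29 - (10) = 19 K
Q = m * cp * dT = 4168 * 3.86 * 19
Q = 305681 kJ

305681


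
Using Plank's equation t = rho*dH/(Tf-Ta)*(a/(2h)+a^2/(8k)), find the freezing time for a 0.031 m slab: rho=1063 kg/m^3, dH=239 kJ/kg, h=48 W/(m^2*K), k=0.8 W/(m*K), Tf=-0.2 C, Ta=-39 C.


dT = -0.2 - (-39) = 38.8 K
term1 = a/(2h) = 0.031/(2*48) = 0.0003229166667
term2 = a^2/(8k) = 0.031^2/(8*0.8) = 0.00015015625
t = rho*dH*1000/dT * (term1 + term2)
t = 1063*239*1000/38.8 * (0.0003229166667 + 0.00015015625)
t = 3098 s

3098


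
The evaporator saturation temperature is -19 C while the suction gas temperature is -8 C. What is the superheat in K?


Superheat = T_suction - T_evap
Superheat = -8 - (-19)
Superheat = 11 K

11


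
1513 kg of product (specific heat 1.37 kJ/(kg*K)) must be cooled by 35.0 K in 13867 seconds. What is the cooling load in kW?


Q = m * cp * dT / t
Q = 1513 * 1.37 * 35.0 / 13867
Q = 5.232 kW

5.232


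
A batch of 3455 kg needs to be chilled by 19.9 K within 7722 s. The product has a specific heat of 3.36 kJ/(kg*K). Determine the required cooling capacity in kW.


Q = m * cp * dT / t
Q = 3455 * 3.36 * 19.9 / 7722
Q = 29.916 kW

29.916


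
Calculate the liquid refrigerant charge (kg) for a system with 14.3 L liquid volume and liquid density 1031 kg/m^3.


Charge = V * rho / 1000
Charge = 14.3 * 1031 / 1000
Charge = 14.74 kg

14.74


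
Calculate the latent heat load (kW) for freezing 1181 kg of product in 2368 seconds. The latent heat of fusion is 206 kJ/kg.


Q_lat = m * h_fg / t
Q_lat = 1181 * 206 / 2368
Q_lat = 102.74 kW

102.74


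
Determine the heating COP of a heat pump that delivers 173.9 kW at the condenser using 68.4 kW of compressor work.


COP_hp = Q_cond / W
COP_hp = 173.9 / 68.4
COP_hp = 2.542

2.542
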